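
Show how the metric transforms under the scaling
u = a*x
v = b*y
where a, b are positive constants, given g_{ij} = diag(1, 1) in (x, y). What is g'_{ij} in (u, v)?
Invert the transformation: x = u/a, y = v/b
g'_{ij} = (∂x^k/∂x'^i)(∂x^l/∂x'^j) g_{kl}; with g_{kl} = δ_{kl} this is Σ_k (∂x^k/∂x'^i)(∂x^k/∂x'^j).
Jacobian: ∂x/∂u = 1/a, ∂x/∂v = 0, ∂y/∂u = 0, ∂y/∂v = 1/b
g'_{uu} = (1/a)(1/a) + (0)(0) = 1/a^2
g'_{uv} = (1/a)(0) + (0)(1/b) = 0
g'_{vv} = (0)(0) + (1/b)(1/b) = 1/b^2
g'_{ij} = diag(1/a^2, 1/b^2)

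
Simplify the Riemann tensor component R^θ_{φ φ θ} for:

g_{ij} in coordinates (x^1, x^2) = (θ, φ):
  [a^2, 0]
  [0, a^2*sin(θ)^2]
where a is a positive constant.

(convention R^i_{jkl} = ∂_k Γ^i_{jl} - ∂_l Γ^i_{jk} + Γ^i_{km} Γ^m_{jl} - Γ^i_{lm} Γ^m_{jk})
Non-zero Christoffel symbols (Γ^k_{ij} = Γ^k_{ji}):
Γ^θ_{φ φ} = -sin(2*θ)/2
Γ^φ_{θ φ} = 1/tan(θ)
R^θ_{φ φ θ} = ∂_φ Γ^θ_{φ θ} - ∂_θ Γ^θ_{φ φ} + Γ^θ_{φ m} Γ^m_{φ θ} - Γ^θ_{θ m} Γ^m_{φ φ}
  = (0) - (-cos(2*θ)) + (-cos(θ)^2) - (0) = -sin(θ)^2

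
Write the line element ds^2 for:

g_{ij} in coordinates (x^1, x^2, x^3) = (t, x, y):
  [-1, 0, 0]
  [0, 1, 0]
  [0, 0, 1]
ds^2 = g_{ij} dx^i dx^j; only the non-zero components contribute.
ds^2 = -dt^2 + dx^2 + dy^2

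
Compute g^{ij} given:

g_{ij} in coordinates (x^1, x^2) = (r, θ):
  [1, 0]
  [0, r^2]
The metric is diagonal, so g^{ij} is diagonal with entries 1/g_{ii}: diag(1, 1/(r^2)).
g^{ij}:
  [1, 0]
  [0, 1/r^2]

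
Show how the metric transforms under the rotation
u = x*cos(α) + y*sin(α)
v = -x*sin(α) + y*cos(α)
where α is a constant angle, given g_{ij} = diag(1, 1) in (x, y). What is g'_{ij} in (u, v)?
Invert the transformation: x = u*cos(α) - v*sin(α), y = u*sin(α) + v*cos(α)
g'_{ij} = (∂x^k/∂x'^i)(∂x^l/∂x'^j) g_{kl}; with g_{kl} = δ_{kl} this is Σ_k (∂x^k/∂x'^i)(∂x^k/∂x'^j).
Jacobian: ∂x/∂u = cos(α), ∂x/∂v = -sin(α), ∂y/∂u = sin(α), ∂y/∂v = cos(α)
g'_{uu} = (cos(α))(cos(α)) + (sin(α))(sin(α)) = 1
g'_{uv} = (cos(α))(-sin(α)) + (sin(α))(cos(α)) = 0
g'_{vv} = (-sin(α))(-sin(α)) + (cos(α))(cos(α)) = 1
g'_{ij} = diag(1, 1)
The Euclidean metric is invariant under rotations.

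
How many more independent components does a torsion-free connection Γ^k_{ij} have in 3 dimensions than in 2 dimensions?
Independent components in n dimensions: n × n(n+1)/2 = n^2(n+1)/2.
3D: 3 × 6 = 18
2D: 2 × 3 = 6
Difference = 18 - 6 = 12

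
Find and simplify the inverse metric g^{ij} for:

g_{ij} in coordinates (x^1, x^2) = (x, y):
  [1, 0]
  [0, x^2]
The metric is diagonal, so g^{ij} is diagonal with entries 1/g_{ii}: diag(1, 1/(x^2)).
g^{ij}:
  [1, 0]
  [0, 1/x^2]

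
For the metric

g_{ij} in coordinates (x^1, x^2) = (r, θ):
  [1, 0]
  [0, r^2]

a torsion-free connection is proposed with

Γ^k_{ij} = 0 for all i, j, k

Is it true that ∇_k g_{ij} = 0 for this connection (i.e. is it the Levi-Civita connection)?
Using ∇_k g_{ij} = ∂_k g_{ij} - Γ^m_{ki} g_{mj} - Γ^m_{kj} g_{im}:
∇_r g_{θθ} = (2*r) - (0) - (0) = 2*r ≠ 0
So the connection is not metric compatible (it is not the Levi-Civita connection).
No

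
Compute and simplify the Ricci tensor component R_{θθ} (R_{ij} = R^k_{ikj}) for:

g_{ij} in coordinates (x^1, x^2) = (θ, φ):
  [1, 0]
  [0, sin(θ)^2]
Non-zero Christoffel symbols (Γ^k_{ij} = Γ^k_{ji}):
Γ^θ_{φ φ} = -sin(2*θ)/2
Γ^φ_{θ φ} = 1/tan(θ)
R^θ_{θ θ θ} = 0 (a repeated index in an antisymmetric pair)
R^φ_{θ φ θ} = ∂_φ Γ^φ_{θ θ} - ∂_θ Γ^φ_{θ φ} + Γ^φ_{φ m} Γ^m_{θ θ} - Γ^φ_{θ m} Γ^m_{θ φ}
  = (0) - (-1/sin(θ)^2) + (0) - (1/tan(θ)^2) = 1
R_{θθ} = R^θ_{θ θ θ} + R^φ_{θ φ θ} = (0) + (1) = 1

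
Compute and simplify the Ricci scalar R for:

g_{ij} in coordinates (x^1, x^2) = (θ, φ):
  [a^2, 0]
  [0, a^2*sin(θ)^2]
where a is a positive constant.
Non-zero Christoffel symbols (Γ^k_{ij} = Γ^k_{ji}):
Γ^θ_{φ φ} = -sin(2*θ)/2
Γ^φ_{θ φ} = 1/tan(θ)
Ricci tensor (R_{ij} = R^k_{ikj}): R_{θθ} = 1, R_{θφ} = 0, R_{φφ} = sin(θ)^2
Inverse metric: g^{θθ} = 1/a^2, g^{φφ} = 1/(a^2*sin(θ)^2)
R = g^{ij} R_{ij} = (1/a^2)(1) + (1/(a^2*sin(θ)^2))(sin(θ)^2) = 2/a^2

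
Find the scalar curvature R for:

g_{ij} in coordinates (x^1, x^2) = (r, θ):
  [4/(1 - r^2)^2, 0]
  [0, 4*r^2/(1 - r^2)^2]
Non-zero Christoffel symbols (Γ^k_{ij} = Γ^k_{ji}):
Γ^r_{r r} = 2*r/(1 - r^2)
Γ^r_{θ θ} = (r^3 + r)/(r^2 - 1)
Γ^θ_{r θ} = (-r^2 - 1)/(r^3 - r)
Ricci tensor (R_{ij} = R^k_{ikj}): R_{rr} = -4/(r^2 - 1)^2, R_{rθ} = 0, R_{θθ} = -4*r^2/(r^2 - 1)^2
Inverse metric: g^{rr} = (1 - r^2)^2/4, g^{θθ} = (1 - r^2)^2/(4*r^2)
R = g^{ij} R_{ij} = ((1 - r^2)^2/4)(-4/(r^2 - 1)^2) + ((1 - r^2)^2/(4*r^2))(-4*r^2/(r^2 - 1)^2) = -2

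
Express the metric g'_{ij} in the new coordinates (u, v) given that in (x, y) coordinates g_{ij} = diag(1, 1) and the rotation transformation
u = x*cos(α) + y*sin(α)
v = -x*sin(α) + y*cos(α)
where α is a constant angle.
Invert the transformation: x = u*cos(α) - v*sin(α), y = u*sin(α) + v*cos(α)
g'_{ij} = (∂x^k/∂x'^i)(∂x^l/∂x'^j) g_{kl}; with g_{kl} = δ_{kl} this is Σ_k (∂x^k/∂x'^i)(∂x^k/∂x'^j).
Jacobian: ∂x/∂u = cos(α), ∂x/∂v = -sin(α), ∂y/∂u = sin(α), ∂y/∂v = cos(α)
g'_{uu} = (cos(α))(cos(α)) + (sin(α))(sin(α)) = 1
g'_{uv} = (cos(α))(-sin(α)) + (sin(α))(cos(α)) = 0
g'_{vv} = (-sin(α))(-sin(α)) + (cos(α))(cos(α)) = 1
g'_{ij} = diag(1, 1)
The Euclidean metric is invariant under rotations.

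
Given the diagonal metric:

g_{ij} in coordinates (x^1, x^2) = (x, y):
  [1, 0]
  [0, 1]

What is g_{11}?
With x^1 = x, x^2 = y, g_{11} = g_{xx} is the row-1, column-1 entry of the matrix.
g_{11} = 1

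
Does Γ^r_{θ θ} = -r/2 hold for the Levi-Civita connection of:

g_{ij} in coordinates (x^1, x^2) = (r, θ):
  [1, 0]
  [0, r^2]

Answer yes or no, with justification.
Γ^r_{θ θ} = (1/2) g^{rr} (∂_θ g_{rθ} + ∂_θ g_{rθ} - ∂_r g_{θθ}) = (1/2)(1)((0) + (0) - (2*r)) = -r
This differs from the proposed value -r/2.
No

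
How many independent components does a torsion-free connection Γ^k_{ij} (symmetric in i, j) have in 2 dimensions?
Γ^k_{ij} has n choices for the upper index and n(n+1)/2 independent symmetric lower index pairs.
Total = 2 × 2×3/2 = 2 × 3 = 6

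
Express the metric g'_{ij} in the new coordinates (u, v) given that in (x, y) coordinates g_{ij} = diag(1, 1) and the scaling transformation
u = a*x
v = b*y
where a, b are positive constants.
Invert the transformation: x = u/a, y = v/b
g'_{ij} = (∂x^k/∂x'^i)(∂x^l/∂x'^j) g_{kl}; with g_{kl} = δ_{kl} this is Σ_k (∂x^k/∂x'^i)(∂x^k/∂x'^j).
Jacobian: ∂x/∂u = 1/a, ∂x/∂v = 0, ∂y/∂u = 0, ∂y/∂v = 1/b
g'_{uu} = (1/a)(1/a) + (0)(0) = 1/a^2
g'_{uv} = (1/a)(0) + (0)(1/b) = 0
g'_{vv} = (0)(0) + (1/b)(1/b) = 1/b^2
g'_{ij} = diag(1/a^2, 1/b^2)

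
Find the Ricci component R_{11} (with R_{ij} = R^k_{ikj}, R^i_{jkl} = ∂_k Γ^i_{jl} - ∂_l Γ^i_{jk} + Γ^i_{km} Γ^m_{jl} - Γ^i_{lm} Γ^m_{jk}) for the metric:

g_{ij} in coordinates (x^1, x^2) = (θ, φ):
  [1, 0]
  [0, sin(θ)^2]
Non-zero Christoffel symbols (Γ^k_{ij} = Γ^k_{ji}):
Γ^θ_{φ φ} = -sin(2*θ)/2
Γ^φ_{θ φ} = 1/tan(θ)
R^θ_{θ θ θ} = 0 (a repeated index in an antisymmetric pair)
R^φ_{θ φ θ} = ∂_φ Γ^φ_{θ θ} - ∂_θ Γ^φ_{θ φ} + Γ^φ_{φ m} Γ^m_{θ θ} - Γ^φ_{θ m} Γ^m_{θ φ}
  = (0) - (-1/sin(θ)^2) + (0) - (1/tan(θ)^2) = 1
R_{θθ} = R^θ_{θ θ θ} + R^φ_{θ φ θ} = (0) + (1) = 1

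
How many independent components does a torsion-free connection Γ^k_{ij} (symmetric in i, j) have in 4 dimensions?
Γ^k_{ij} has n choices for the upper index and n(n+1)/2 independent symmetric lower index pairs.
Total = 4 × 4×5/2 = 4 × 10 = 40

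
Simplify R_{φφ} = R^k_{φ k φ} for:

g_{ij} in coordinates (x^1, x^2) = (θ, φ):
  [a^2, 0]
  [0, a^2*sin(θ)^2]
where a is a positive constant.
Non-zero Christoffel symbols (Γ^k_{ij} = Γ^k_{ji}):
Γ^θ_{φ φ} = -sin(2*θ)/2
Γ^φ_{θ φ} = 1/tan(θ)
R^θ_{φ θ φ} = ∂_θ Γ^θ_{φ φ} - ∂_φ Γ^θ_{φ θ} + Γ^θ_{θ m} Γ^m_{φ φ} - Γ^θ_{φ m} Γ^m_{φ θ}
  = (-cos(2*θ)) - (0) + (0) - (-cos(θ)^2) = sin(θ)^2
R^φ_{φ φ φ} = 0 (a repeated index in an antisymmetric pair)
R_{φφ} = R^θ_{φ θ φ} + R^φ_{φ φ φ} = (sin(θ)^2) + (0) = sin(θ)^2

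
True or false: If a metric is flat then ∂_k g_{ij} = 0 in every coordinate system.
Flatness means R^i_{jkl} = 0; the components can still vary, e.g. the flat plane in polar coordinates has g_{θθ} = r^2.
False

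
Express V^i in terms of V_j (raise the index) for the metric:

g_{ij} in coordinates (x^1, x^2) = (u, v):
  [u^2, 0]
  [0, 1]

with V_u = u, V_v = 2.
Inverse metric (diagonal): g^{uu} = 1/u^2, g^{vv} = 1
V^i = g^{ij} V_j:
V^u = (1/u^2)(u) + (0)(2) = 1/u
V^v = (0)(u) + (1)(2) = 2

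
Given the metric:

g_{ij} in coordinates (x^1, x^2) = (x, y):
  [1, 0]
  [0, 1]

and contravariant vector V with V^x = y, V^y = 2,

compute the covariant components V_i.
V_i = g_{ij} V^j:
V_x = (1)(y) + (0)(2) = y
V_y = (0)(y) + (1)(2) = 2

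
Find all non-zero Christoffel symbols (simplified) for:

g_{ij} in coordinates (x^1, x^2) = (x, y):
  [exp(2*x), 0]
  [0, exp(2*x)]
Using Γ^k_{ij} = (1/2) g^{km} (∂_i g_{mj} + ∂_j g_{mi} - ∂_m g_{ij}); the metric is diagonal, so only the m = k term contributes.
Non-zero symbols (using the symmetry Γ^k_{ij} = Γ^k_{ji}):
Γ^x_{x x} = (1/2) g^{xx} (∂_x g_{xx} + ∂_x g_{xx} - ∂_x g_{xx}) = (1/2)(exp(-2*x))((2*exp(2*x)) + (2*exp(2*x)) - (2*exp(2*x))) = 1
Γ^x_{y y} = (1/2) g^{xx} (∂_y g_{xy} + ∂_y g_{xy} - ∂_x g_{yy}) = (1/2)(exp(-2*x))((0) + (0) - (2*exp(2*x))) = -1
Γ^y_{x y} = (1/2) g^{yy} (∂_x g_{yy} + ∂_y g_{yx} - ∂_y g_{xy}) = (1/2)(exp(-2*x))((2*exp(2*x)) + (0) - (0)) = 1
All other Christoffel symbols are zero.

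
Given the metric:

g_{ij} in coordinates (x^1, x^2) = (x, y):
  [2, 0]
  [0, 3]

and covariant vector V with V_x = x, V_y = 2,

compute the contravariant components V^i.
Inverse metric (diagonal): g^{xx} = 1/2, g^{yy} = 1/3
V^i = g^{ij} V_j:
V^x = (1/2)(x) + (0)(2) = x/2
V^y = (0)(x) + (1/3)(2) = 2/3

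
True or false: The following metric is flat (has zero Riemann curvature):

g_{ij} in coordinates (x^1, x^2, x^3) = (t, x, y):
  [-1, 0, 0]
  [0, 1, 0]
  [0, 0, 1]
All metric components are constant, so every Christoffel symbol vanishes and R^i_{jkl} = 0.
True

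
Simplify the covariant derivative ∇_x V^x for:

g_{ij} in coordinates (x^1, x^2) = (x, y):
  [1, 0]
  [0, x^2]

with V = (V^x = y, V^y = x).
Non-zero Christoffel symbols:
Γ^x_{y y} = -x
Γ^y_{x y} = 1/x
∇_x V^x = ∂_x V^x + Γ^x_{x j} V^j
  = (0) + (0)(y) + (0)(x)
  = 0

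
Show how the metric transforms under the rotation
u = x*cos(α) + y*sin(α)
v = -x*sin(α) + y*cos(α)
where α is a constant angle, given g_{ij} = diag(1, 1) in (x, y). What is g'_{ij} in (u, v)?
Invert the transformation: x = u*cos(α) - v*sin(α), y = u*sin(α) + v*cos(α)
g'_{ij} = (∂x^k/∂x'^i)(∂x^l/∂x'^j) g_{kl}; with g_{kl} = δ_{kl} this is Σ_k (∂x^k/∂x'^i)(∂x^k/∂x'^j).
Jacobian: ∂x/∂u = cos(α), ∂x/∂v = -sin(α), ∂y/∂u = sin(α), ∂y/∂v = cos(α)
g'_{uu} = (cos(α))(cos(α)) + (sin(α))(sin(α)) = 1
g'_{uv} = (cos(α))(-sin(α)) + (sin(α))(cos(α)) = 0
g'_{vv} = (-sin(α))(-sin(α)) + (cos(α))(cos(α)) = 1
g'_{ij} = diag(1, 1)
The Euclidean metric is invariant under rotations.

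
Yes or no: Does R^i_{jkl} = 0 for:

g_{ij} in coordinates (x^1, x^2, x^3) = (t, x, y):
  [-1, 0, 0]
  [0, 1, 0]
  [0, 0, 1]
All metric components are constant, so every Christoffel symbol vanishes and R^i_{jkl} = 0.
Yes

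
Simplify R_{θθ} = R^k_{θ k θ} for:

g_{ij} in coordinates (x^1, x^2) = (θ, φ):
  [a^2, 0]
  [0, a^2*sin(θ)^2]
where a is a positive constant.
Non-zero Christoffel symbols (Γ^k_{ij} = Γ^k_{ji}):
Γ^θ_{φ φ} = -sin(2*θ)/2
Γ^φ_{θ φ} = 1/tan(θ)
R^θ_{θ θ θ} = 0 (a repeated index in an antisymmetric pair)
R^φ_{θ φ θ} = ∂_φ Γ^φ_{θ θ} - ∂_θ Γ^φ_{θ φ} + Γ^φ_{φ m} Γ^m_{θ θ} - Γ^φ_{θ m} Γ^m_{θ φ}
  = (0) - (-1/sin(θ)^2) + (0) - (1/tan(θ)^2) = 1
R_{θθ} = R^θ_{θ θ θ} + R^φ_{θ φ θ} = (0) + (1) = 1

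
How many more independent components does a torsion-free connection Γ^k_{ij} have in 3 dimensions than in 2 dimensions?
Independent components in n dimensions: n × n(n+1)/2 = n^2(n+1)/2.
3D: 3 × 6 = 18
2D: 2 × 3 = 6
Difference = 18 - 6 = 12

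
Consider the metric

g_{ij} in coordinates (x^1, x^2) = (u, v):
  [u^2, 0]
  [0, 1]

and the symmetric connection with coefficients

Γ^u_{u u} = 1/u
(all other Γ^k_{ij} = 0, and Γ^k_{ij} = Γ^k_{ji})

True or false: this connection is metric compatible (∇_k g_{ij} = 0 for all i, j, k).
Using ∇_k g_{ij} = ∂_k g_{ij} - Γ^m_{ki} g_{mj} - Γ^m_{kj} g_{im}:
e.g. ∇_u g_{uu} = (2*u) - (u) - (u) = 0
Every component ∇_k g_{ij} vanishes: the connection is metric compatible.
True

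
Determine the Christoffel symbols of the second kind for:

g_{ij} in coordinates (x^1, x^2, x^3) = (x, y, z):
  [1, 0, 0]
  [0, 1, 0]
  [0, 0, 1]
Using Γ^k_{ij} = (1/2) g^{km} (∂_i g_{mj} + ∂_j g_{mi} - ∂_m g_{ij}); the metric is diagonal, so only the m = k term contributes.
Every metric component is constant, so all ∂_m g_{ij} = 0 and every Christoffel symbol vanishes.
All Christoffel symbols are zero.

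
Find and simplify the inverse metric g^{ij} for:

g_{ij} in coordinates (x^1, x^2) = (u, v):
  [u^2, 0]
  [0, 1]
The metric is diagonal, so g^{ij} is diagonal with entries 1/g_{ii}: diag(1/(u^2), 1).
g^{ij}:
  [1/u^2, 0]
  [0, 1]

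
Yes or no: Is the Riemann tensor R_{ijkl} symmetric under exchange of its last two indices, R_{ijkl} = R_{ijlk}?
It is antisymmetric in the last pair: R_{ijkl} = -R_{ijlk}.
No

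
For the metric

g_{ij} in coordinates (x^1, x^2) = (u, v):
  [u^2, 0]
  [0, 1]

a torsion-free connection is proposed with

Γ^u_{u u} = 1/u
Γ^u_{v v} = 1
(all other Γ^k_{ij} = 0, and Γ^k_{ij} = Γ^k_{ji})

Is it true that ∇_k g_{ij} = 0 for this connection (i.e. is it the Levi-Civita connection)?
Using ∇_k g_{ij} = ∂_k g_{ij} - Γ^m_{ki} g_{mj} - Γ^m_{kj} g_{im}:
∇_v g_{uv} = (0) - (0) - (u^2) = -u^2 ≠ 0
So the connection is not metric compatible (it is not the Levi-Civita connection).
No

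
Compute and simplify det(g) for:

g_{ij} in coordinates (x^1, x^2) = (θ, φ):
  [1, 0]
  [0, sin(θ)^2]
For a 2×2 metric: det(g) = g_{11}·g_{22} - g_{12}·g_{21}
= (1)·(sin(θ)^2) - (0)·(0)
= sin(θ)^2 - 0
det(g) = sin(θ)^2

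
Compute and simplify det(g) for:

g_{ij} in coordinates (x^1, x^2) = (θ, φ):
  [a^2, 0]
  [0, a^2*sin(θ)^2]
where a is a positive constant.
For a 2×2 metric: det(g) = g_{11}·g_{22} - g_{12}·g_{21}
= (a^2)·(a^2*sin(θ)^2) - (0)·(0)
= a^4*sin(θ)^2 - 0
det(g) = a^4*sin(θ)^2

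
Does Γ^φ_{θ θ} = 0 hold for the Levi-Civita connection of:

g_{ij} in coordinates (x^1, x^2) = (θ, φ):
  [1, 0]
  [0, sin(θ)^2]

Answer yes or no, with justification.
Γ^φ_{θ θ} = (1/2) g^{φφ} (∂_θ g_{φθ} + ∂_θ g_{φθ} - ∂_φ g_{θθ}) = (1/2)(1/sin(θ)^2)((0) + (0) - (0)) = 0
This equals the proposed value 0.
Yes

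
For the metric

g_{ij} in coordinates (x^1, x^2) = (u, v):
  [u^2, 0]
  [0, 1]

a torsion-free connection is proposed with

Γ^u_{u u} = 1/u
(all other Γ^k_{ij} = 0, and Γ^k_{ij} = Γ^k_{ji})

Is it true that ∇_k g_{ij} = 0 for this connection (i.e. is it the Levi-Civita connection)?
Using ∇_k g_{ij} = ∂_k g_{ij} - Γ^m_{ki} g_{mj} - Γ^m_{kj} g_{im}:
e.g. ∇_u g_{uu} = (2*u) - (u) - (u) = 0
Every component ∇_k g_{ij} vanishes: the connection is metric compatible.
Yes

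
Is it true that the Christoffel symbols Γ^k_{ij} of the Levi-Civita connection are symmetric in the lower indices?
The Levi-Civita connection is torsion-free, which is exactly Γ^k_{ij} = Γ^k_{ji}.
Yes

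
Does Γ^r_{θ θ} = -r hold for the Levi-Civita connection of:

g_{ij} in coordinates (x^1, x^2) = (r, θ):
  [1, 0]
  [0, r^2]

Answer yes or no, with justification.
Γ^r_{θ θ} = (1/2) g^{rr} (∂_θ g_{rθ} + ∂_θ g_{rθ} - ∂_r g_{θθ}) = (1/2)(1)((0) + (0) - (2*r)) = -r
This equals the proposed value -r.
Yes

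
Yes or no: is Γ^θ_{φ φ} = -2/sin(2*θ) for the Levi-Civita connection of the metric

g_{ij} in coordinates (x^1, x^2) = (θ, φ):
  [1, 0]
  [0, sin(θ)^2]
Γ^θ_{φ φ} = (1/2) g^{θθ} (∂_φ g_{θφ} + ∂_φ g_{θφ} - ∂_θ g_{φφ}) = (1/2)(1)((0) + (0) - (sin(2*θ))) = -sin(2*θ)/2
This differs from the proposed value -2/sin(2*θ).
No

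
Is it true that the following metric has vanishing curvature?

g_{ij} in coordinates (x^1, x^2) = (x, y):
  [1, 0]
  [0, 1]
All metric components are constant, so every Christoffel symbol vanishes and R^i_{jkl} = 0.
Yes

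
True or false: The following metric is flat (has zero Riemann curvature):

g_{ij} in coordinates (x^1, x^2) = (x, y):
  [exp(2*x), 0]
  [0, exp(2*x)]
Non-zero Christoffel symbols:
Γ^x_{x x} = 1
Γ^x_{y y} = -1
Γ^y_{x y} = 1
Ricci tensor: R_{xx} = 0, R_{xy} = 0, R_{yy} = 0
All R_{ij} vanish; in 2 dimensions the Riemann tensor is fully determined by the Ricci tensor, so R^i_{jkl} = 0: the metric is flat (curvilinear coordinates on flat space).
True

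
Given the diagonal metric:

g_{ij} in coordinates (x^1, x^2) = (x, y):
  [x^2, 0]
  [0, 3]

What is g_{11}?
With x^1 = x, x^2 = y, g_{11} = g_{xx} is the row-1, column-1 entry of the matrix.
g_{11} = x^2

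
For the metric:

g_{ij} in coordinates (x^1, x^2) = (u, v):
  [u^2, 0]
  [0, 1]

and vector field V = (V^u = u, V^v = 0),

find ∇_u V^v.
Non-zero Christoffel symbols:
Γ^u_{u u} = 1/u
∇_u V^v = ∂_u V^v + Γ^v_{u j} V^j
  = (0) + (0)(u) + (0)(0)
  = 0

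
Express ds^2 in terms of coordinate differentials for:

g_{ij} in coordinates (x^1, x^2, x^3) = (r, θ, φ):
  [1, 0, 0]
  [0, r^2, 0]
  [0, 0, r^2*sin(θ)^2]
ds^2 = g_{ij} dx^i dx^j; only the non-zero components contribute.
ds^2 = dr^2 + r^2 dθ^2 + r^2*sin(θ)^2 dφ^2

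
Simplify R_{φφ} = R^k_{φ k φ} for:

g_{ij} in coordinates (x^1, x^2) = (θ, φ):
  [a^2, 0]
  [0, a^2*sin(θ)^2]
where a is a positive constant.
Non-zero Christoffel symbols (Γ^k_{ij} = Γ^k_{ji}):
Γ^θ_{φ φ} = -sin(2*θ)/2
Γ^φ_{θ φ} = 1/tan(θ)
R^θ_{φ θ φ} = ∂_θ Γ^θ_{φ φ} - ∂_φ Γ^θ_{φ θ} + Γ^θ_{θ m} Γ^m_{φ φ} - Γ^θ_{φ m} Γ^m_{φ θ}
  = (-cos(2*θ)) - (0) + (0) - (-cos(θ)^2) = sin(θ)^2
R^φ_{φ φ φ} = 0 (a repeated index in an antisymmetric pair)
R_{φφ} = R^θ_{φ θ φ} + R^φ_{φ φ φ} = (sin(θ)^2) + (0) = sin(θ)^2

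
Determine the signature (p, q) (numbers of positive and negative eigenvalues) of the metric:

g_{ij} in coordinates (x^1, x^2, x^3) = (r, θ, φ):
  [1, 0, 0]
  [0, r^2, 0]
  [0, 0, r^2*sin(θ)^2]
The metric is diagonal, so its eigenvalues are the diagonal entries: 1, r^2, r^2*sin(θ)^2 (at a generic point, where coordinate-dependent entries are positive).
3 positive, 0 negative.
(3, 0) - Riemannian (positive definite)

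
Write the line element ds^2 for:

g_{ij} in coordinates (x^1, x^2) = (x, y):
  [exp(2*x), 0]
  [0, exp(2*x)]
ds^2 = g_{ij} dx^i dx^j; only the non-zero components contribute.
ds^2 = exp(2*x) dx^2 + exp(2*x) dy^2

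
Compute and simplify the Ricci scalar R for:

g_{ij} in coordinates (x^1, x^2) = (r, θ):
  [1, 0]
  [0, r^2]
Non-zero Christoffel symbols (Γ^k_{ij} = Γ^k_{ji}):
Γ^r_{θ θ} = -r
Γ^θ_{r θ} = 1/r
Ricci tensor (R_{ij} = R^k_{ikj}): R_{rr} = 0, R_{rθ} = 0, R_{θθ} = 0
Inverse metric: g^{rr} = 1, g^{θθ} = 1/r^2
R = g^{ij} R_{ij} = (1)(0) + (1/r^2)(0) = 0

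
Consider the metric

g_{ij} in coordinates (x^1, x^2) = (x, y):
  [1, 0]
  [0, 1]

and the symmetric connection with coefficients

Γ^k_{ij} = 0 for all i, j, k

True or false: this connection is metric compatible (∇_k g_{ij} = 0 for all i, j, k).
Using ∇_k g_{ij} = ∂_k g_{ij} - Γ^m_{ki} g_{mj} - Γ^m_{kj} g_{im}:
e.g. ∇_y g_{xx} = (0) - (0) - (0) = 0
Every component ∇_k g_{ij} vanishes: the connection is metric compatible.
True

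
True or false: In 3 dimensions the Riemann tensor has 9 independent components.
n^2(n^2-1)/12 = 9·8/12 = 6 independent components for n = 3.
False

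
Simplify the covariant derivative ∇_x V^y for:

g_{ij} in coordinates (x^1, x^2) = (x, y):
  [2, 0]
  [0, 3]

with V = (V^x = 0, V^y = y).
All Christoffel symbols are zero.
∇_x V^y = ∂_x V^y + Γ^y_{x j} V^j
  = (0) + (0)(0) + (0)(y)
  = 0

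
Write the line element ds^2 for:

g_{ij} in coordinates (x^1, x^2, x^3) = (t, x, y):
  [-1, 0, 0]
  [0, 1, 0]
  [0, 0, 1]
ds^2 = g_{ij} dx^i dx^j; only the non-zero components contribute.
ds^2 = -dt^2 + dx^2 + dy^2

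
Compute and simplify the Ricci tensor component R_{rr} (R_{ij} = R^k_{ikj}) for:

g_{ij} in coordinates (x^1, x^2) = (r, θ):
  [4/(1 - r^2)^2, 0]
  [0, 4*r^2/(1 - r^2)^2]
Non-zero Christoffel symbols (Γ^k_{ij} = Γ^k_{ji}):
Γ^r_{r r} = 2*r/(1 - r^2)
Γ^r_{θ θ} = (r^3 + r)/(r^2 - 1)
Γ^θ_{r θ} = (-r^2 - 1)/(r^3 - r)
R^r_{r r r} = 0 (a repeated index in an antisymmetric pair)
R^θ_{r θ r} = ∂_θ Γ^θ_{r r} - ∂_r Γ^θ_{r θ} + Γ^θ_{θ m} Γ^m_{r r} - Γ^θ_{r m} Γ^m_{r θ}
  = (0) - ((r^4 + 4*r^2 - 1)/(r^3 - r)^2) + (2*(r^2 + 1)/(r^2 - 1)^2) - ((r^2 + 1)^2/(r^3 - r)^2) = -4/(r^2 - 1)^2
R_{rr} = R^r_{r r r} + R^θ_{r θ r} = (0) + (-4/(r^2 - 1)^2) = -4/(r^2 - 1)^2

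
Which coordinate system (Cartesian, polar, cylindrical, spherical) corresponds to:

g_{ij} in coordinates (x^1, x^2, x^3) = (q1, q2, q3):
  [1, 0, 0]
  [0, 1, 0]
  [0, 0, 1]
All components are constant and the metric is the identity, i.e. orthonormal rectilinear coordinates.
Cartesian (3D) coordinates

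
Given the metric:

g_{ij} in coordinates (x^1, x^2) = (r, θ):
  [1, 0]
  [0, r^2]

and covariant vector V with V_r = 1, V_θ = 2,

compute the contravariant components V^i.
Inverse metric (diagonal): g^{rr} = 1, g^{θθ} = 1/r^2
V^i = g^{ij} V_j:
V^r = (1)(1) + (0)(2) = 1
V^θ = (0)(1) + (1/r^2)(2) = 2/r^2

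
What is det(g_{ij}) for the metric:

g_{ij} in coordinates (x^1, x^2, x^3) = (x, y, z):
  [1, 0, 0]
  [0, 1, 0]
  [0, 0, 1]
Diagonal metric: det(g) = g_{11}·g_{22}·g_{33}
= (1)·(1)·(1)
det(g) = 1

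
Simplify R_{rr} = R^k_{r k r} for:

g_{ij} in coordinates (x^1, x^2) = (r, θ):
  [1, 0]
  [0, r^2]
Non-zero Christoffel symbols (Γ^k_{ij} = Γ^k_{ji}):
Γ^r_{θ θ} = -r
Γ^θ_{r θ} = 1/r
R^r_{r r r} = 0 (a repeated index in an antisymmetric pair)
R^θ_{r θ r} = ∂_θ Γ^θ_{r r} - ∂_r Γ^θ_{r θ} + Γ^θ_{θ m} Γ^m_{r r} - Γ^θ_{r m} Γ^m_{r θ}
  = (0) - (-1/r^2) + (0) - (1/r^2) = 0
R_{rr} = R^r_{r r r} + R^θ_{r θ r} = (0) + (0) = 0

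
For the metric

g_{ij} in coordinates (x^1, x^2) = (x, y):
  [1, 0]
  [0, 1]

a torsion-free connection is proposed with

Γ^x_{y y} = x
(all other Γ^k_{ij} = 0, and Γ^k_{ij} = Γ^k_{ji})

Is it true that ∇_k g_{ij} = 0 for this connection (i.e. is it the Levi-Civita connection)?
Using ∇_k g_{ij} = ∂_k g_{ij} - Γ^m_{ki} g_{mj} - Γ^m_{kj} g_{im}:
∇_y g_{xy} = (0) - (0) - (x) = -x ≠ 0
So the connection is not metric compatible (it is not the Levi-Civita connection).
No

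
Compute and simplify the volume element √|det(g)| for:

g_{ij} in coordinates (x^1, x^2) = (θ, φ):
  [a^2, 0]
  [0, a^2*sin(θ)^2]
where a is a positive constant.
det(g) = a^4*sin(θ)^2
√|det(g)| = a^2*sin(θ) (taking 0 < θ < π so that |sin(θ)| = sin(θ))
Volume element: dV = a^2*sin(θ) dθ dφ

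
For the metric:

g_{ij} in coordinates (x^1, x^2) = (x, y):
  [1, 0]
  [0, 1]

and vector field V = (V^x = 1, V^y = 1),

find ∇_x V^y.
All Christoffel symbols are zero.
∇_x V^y = ∂_x V^y + Γ^y_{x j} V^j
  = (0) + (0)(1) + (0)(1)
  = 0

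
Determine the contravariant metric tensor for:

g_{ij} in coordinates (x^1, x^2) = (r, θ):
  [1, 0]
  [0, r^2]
The metric is diagonal, so g^{ij} is diagonal with entries 1/g_{ii}: diag(1, 1/(r^2)).
g^{ij}:
  [1, 0]
  [0, 1/r^2]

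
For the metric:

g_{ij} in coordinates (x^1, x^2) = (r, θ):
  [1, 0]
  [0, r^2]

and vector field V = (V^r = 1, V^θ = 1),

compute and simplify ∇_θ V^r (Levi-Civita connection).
Non-zero Christoffel symbols:
Γ^r_{θ θ} = -r
Γ^θ_{r θ} = 1/r
∇_θ V^r = ∂_θ V^r + Γ^r_{θ j} V^j
  = (0) + (0)(1) + (-r)(1)
  = -r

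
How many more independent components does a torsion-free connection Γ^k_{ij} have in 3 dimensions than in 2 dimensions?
Independent components in n dimensions: n × n(n+1)/2 = n^2(n+1)/2.
3D: 3 × 6 = 18
2D: 2 × 3 = 6
Difference = 18 - 6 = 12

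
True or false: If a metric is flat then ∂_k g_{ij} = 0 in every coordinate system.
Flatness means R^i_{jkl} = 0; the components can still vary, e.g. the flat plane in polar coordinates has g_{θθ} = r^2.
False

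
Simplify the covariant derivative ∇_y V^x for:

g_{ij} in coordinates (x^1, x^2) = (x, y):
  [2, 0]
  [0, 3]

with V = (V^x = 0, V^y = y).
All Christoffel symbols are zero.
∇_y V^x = ∂_y V^x + Γ^x_{y j} V^j
  = (0) + (0)(0) + (0)(y)
  = 0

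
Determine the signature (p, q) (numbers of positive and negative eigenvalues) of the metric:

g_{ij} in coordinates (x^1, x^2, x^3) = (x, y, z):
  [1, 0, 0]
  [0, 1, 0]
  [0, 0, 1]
The metric is diagonal, so its eigenvalues are the diagonal entries: 1, 1, 1 (at a generic point, where coordinate-dependent entries are positive).
3 positive, 0 negative.
(3, 0) - Riemannian (positive definite)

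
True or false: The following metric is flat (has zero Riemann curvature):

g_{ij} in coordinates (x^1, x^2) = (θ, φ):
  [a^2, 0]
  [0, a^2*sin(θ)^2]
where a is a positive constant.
Non-zero Christoffel symbols:
Γ^θ_{φ φ} = -sin(2*θ)/2
Γ^φ_{θ φ} = 1/tan(θ)
Ricci tensor: R_{θθ} = 1, R_{θφ} = 0, R_{φφ} = sin(θ)^2
The Ricci tensor is non-zero, so the Riemann tensor is non-zero: not flat.
False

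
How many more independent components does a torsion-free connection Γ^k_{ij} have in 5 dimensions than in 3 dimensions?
Independent components in n dimensions: n × n(n+1)/2 = n^2(n+1)/2.
5D: 5 × 15 = 75
3D: 3 × 6 = 18
Difference = 75 - 18 = 57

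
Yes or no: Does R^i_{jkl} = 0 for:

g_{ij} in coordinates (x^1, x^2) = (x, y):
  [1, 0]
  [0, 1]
All metric components are constant, so every Christoffel symbol vanishes and R^i_{jkl} = 0.
Yes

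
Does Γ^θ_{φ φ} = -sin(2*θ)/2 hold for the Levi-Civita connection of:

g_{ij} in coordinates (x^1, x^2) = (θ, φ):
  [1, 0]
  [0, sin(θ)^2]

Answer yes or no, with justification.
Γ^θ_{φ φ} = (1/2) g^{θθ} (∂_φ g_{θφ} + ∂_φ g_{θφ} - ∂_θ g_{φφ}) = (1/2)(1)((0) + (0) - (sin(2*θ))) = -sin(2*θ)/2
This equals the proposed value -sin(2*θ)/2.
Yes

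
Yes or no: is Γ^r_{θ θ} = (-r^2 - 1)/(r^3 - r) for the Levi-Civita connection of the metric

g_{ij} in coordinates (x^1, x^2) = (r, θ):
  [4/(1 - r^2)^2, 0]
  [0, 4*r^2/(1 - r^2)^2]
Γ^r_{θ θ} = (1/2) g^{rr} (∂_θ g_{rθ} + ∂_θ g_{rθ} - ∂_r g_{θθ}) = (1/2)((1 - r^2)^2/4)((0) + (0) - (-8*(r^3 + r)/(r^2 - 1)^3)) = (r^3 + r)/(r^2 - 1)
This differs from the proposed value (-r^2 - 1)/(r^3 - r).
No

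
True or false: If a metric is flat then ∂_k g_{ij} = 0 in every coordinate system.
Flatness means R^i_{jkl} = 0; the components can still vary, e.g. the flat plane in polar coordinates has g_{θθ} = r^2.
False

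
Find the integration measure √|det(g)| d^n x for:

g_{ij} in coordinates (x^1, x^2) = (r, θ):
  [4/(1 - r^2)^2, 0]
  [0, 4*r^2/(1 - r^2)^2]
det(g) = 16*r^2/(1 - r^2)^4
√|det(g)| = 4*r/(r^2 - 1)^2
Volume element: dV = 4*r/(r^2 - 1)^2 dr dθ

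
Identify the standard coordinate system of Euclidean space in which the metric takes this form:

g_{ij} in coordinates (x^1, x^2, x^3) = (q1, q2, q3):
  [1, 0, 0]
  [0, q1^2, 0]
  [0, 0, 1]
The line element ds^2 = dq1^2 + q1^2 dq2^2 + dq3^2 is dr^2 + r^2 dθ^2 + dz^2 with q1 = r, q2 = θ, q3 = z.
cylindrical coordinates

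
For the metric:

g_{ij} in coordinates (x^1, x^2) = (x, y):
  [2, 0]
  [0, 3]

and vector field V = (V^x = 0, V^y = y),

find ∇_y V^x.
All Christoffel symbols are zero.
∇_y V^x = ∂_y V^x + Γ^x_{y j} V^j
  = (0) + (0)(0) + (0)(y)
  = 0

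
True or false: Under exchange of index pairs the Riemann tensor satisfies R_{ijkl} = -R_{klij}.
The pair-exchange symmetry has a plus sign: R_{ijkl} = +R_{klij}.
False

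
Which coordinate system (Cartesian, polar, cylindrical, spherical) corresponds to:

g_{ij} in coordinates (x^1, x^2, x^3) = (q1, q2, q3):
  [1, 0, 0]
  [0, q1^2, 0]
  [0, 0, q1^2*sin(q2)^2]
The line element ds^2 = dq1^2 + q1^2 dq2^2 + q1^2 sin(q2)^2 dq3^2 is dr^2 + r^2 dθ^2 + r^2 sin(θ)^2 dφ^2 with q1 = r, q2 = θ, q3 = φ.
spherical coordinates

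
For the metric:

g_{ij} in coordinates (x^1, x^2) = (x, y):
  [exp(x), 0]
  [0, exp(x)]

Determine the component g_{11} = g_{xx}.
With x^1 = x, x^2 = y, g_{11} = g_{xx} is the row-1, column-1 entry of the matrix.
g_{11} = exp(x)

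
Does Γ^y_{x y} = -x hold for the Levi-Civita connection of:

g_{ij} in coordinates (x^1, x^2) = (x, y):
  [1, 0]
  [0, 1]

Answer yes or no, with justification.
Γ^y_{x y} = (1/2) g^{yy} (∂_x g_{yy} + ∂_y g_{yx} - ∂_y g_{xy}) = (1/2)(1)((0) + (0) - (0)) = 0
This differs from the proposed value -x.
No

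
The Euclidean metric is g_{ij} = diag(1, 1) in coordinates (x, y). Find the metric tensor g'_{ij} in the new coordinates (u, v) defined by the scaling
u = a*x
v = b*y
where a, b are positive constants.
Invert the transformation: x = u/a, y = v/b
g'_{ij} = (∂x^k/∂x'^i)(∂x^l/∂x'^j) g_{kl}; with g_{kl} = δ_{kl} this is Σ_k (∂x^k/∂x'^i)(∂x^k/∂x'^j).
Jacobian: ∂x/∂u = 1/a, ∂x/∂v = 0, ∂y/∂u = 0, ∂y/∂v = 1/b
g'_{uu} = (1/a)(1/a) + (0)(0) = 1/a^2
g'_{uv} = (1/a)(0) + (0)(1/b) = 0
g'_{vv} = (0)(0) + (1/b)(1/b) = 1/b^2
g'_{ij} = diag(1/a^2, 1/b^2)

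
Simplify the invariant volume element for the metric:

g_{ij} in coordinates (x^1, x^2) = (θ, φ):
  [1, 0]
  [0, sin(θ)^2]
det(g) = sin(θ)^2
√|det(g)| = sin(θ) (taking 0 < θ < π so that |sin(θ)| = sin(θ))
Volume element: dV = sin(θ) dθ dφ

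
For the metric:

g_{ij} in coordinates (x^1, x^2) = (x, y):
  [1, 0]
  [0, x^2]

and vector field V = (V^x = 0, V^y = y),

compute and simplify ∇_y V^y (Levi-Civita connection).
Non-zero Christoffel symbols:
Γ^x_{y y} = -x
Γ^y_{x y} = 1/x
∇_y V^y = ∂_y V^y + Γ^y_{y j} V^j
  = (1) + (1/x)(0) + (0)(y)
  = 1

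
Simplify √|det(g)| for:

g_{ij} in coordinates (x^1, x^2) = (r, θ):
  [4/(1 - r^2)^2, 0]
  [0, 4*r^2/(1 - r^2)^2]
det(g) = 16*r^2/(1 - r^2)^4
√|det(g)| = 4*r/(r^2 - 1)^2
Volume element: dV = 4*r/(r^2 - 1)^2 dr dθ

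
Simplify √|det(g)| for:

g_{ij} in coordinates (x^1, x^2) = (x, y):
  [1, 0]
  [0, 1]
det(g) = 1
√|det(g)| = 1
Volume element: dV = 1 dx dy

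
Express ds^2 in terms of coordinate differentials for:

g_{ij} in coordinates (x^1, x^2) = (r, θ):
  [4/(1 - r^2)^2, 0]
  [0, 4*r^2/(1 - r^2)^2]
ds^2 = g_{ij} dx^i dx^j; only the non-zero components contribute.
ds^2 = (4/(1 - r^2)^2) dr^2 + (4*r^2/(1 - r^2)^2) dθ^2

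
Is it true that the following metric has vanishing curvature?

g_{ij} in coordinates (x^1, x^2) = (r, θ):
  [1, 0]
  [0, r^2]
Non-zero Christoffel symbols:
Γ^r_{θ θ} = -r
Γ^θ_{r θ} = 1/r
Ricci tensor: R_{rr} = 0, R_{rθ} = 0, R_{θθ} = 0
All R_{ij} vanish; in 2 dimensions the Riemann tensor is fully determined by the Ricci tensor, so R^i_{jkl} = 0: the metric is flat (curvilinear coordinates on flat space).
Yes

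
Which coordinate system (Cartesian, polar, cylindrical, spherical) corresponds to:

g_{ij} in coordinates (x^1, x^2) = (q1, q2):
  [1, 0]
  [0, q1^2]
The line element ds^2 = dq1^2 + q1^2 dq2^2 is dr^2 + r^2 dθ^2 with q1 = r, q2 = θ.
polar coordinates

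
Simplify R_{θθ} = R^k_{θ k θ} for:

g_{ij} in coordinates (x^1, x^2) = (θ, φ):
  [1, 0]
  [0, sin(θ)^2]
Non-zero Christoffel symbols (Γ^k_{ij} = Γ^k_{ji}):
Γ^θ_{φ φ} = -sin(2*θ)/2
Γ^φ_{θ φ} = 1/tan(θ)
R^θ_{θ θ θ} = 0 (a repeated index in an antisymmetric pair)
R^φ_{θ φ θ} = ∂_φ Γ^φ_{θ θ} - ∂_θ Γ^φ_{θ φ} + Γ^φ_{φ m} Γ^m_{θ θ} - Γ^φ_{θ m} Γ^m_{θ φ}
  = (0) - (-1/sin(θ)^2) + (0) - (1/tan(θ)^2) = 1
R_{θθ} = R^θ_{θ θ θ} + R^φ_{θ φ θ} = (0) + (1) = 1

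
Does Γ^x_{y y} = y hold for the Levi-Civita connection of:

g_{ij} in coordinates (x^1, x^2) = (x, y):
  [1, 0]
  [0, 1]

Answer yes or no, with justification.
Γ^x_{y y} = (1/2) g^{xx} (∂_y g_{xy} + ∂_y g_{xy} - ∂_x g_{yy}) = (1/2)(1)((0) + (0) - (0)) = 0
This differs from the proposed value y.
No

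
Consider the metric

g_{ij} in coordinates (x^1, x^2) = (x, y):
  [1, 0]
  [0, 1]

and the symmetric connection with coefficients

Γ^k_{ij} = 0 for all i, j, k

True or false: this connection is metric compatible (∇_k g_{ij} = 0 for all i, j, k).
Using ∇_k g_{ij} = ∂_k g_{ij} - Γ^m_{ki} g_{mj} - Γ^m_{kj} g_{im}:
e.g. ∇_y g_{xy} = (0) - (0) - (0) = 0
Every component ∇_k g_{ij} vanishes: the connection is metric compatible.
True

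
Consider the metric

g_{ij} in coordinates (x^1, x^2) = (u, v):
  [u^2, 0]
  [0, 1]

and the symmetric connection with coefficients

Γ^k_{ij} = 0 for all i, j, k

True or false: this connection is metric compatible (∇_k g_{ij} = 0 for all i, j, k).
Using ∇_k g_{ij} = ∂_k g_{ij} - Γ^m_{ki} g_{mj} - Γ^m_{kj} g_{im}:
∇_u g_{uu} = (2*u) - (0) - (0) = 2*u ≠ 0
So the connection is not metric compatible (it is not the Levi-Civita connection).
False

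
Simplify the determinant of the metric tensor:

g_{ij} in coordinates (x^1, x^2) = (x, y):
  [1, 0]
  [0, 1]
For a 2×2 metric: det(g) = g_{11}·g_{22} - g_{12}·g_{21}
= (1)·(1) - (0)·(0)
= 1 - 0
det(g) = 1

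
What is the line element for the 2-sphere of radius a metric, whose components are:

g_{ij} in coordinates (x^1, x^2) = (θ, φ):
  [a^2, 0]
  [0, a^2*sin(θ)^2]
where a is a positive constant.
ds^2 = g_{ij} dx^i dx^j; only the non-zero components contribute.
ds^2 = a^2 dθ^2 + a^2*sin(θ)^2 dφ^2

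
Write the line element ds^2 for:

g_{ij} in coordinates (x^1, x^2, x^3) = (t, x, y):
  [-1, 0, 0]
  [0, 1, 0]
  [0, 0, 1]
ds^2 = g_{ij} dx^i dx^j; only the non-zero components contribute.
ds^2 = -dt^2 + dx^2 + dy^2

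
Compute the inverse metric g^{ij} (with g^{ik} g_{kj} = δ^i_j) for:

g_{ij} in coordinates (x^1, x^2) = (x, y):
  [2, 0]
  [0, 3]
The metric is diagonal, so g^{ij} is diagonal with entries 1/g_{ii}: diag(1/2, 1/3).
g^{ij}:
  [1/2, 0]
  [0, 1/3]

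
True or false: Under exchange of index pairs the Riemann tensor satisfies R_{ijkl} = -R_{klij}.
The pair-exchange symmetry has a plus sign: R_{ijkl} = +R_{klij}.
False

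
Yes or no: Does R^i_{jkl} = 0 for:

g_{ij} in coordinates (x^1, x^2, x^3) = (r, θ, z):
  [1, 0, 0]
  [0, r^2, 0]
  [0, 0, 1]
Non-zero Christoffel symbols:
Γ^r_{θ θ} = -r
Γ^θ_{r θ} = 1/r
Ricci tensor: R_{rr} = 0, R_{rθ} = 0, R_{rz} = 0, R_{θθ} = 0, R_{θz} = 0, R_{zz} = 0
All R_{ij} vanish; in 3 dimensions the Riemann tensor is fully determined by the Ricci tensor, so R^i_{jkl} = 0: the metric is flat (curvilinear coordinates on flat space).
Yes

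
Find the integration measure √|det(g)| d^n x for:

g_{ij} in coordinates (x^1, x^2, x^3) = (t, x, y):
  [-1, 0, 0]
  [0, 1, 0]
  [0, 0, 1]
det(g) = -1
√|det(g)| = 1
Volume element: dV = 1 dt dx dy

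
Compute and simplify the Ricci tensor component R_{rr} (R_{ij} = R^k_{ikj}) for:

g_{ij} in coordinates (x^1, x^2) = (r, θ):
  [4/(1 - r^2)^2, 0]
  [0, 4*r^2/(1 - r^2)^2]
Non-zero Christoffel symbols (Γ^k_{ij} = Γ^k_{ji}):
Γ^r_{r r} = 2*r/(1 - r^2)
Γ^r_{θ θ} = (r^3 + r)/(r^2 - 1)
Γ^θ_{r θ} = (-r^2 - 1)/(r^3 - r)
R^r_{r r r} = 0 (a repeated index in an antisymmetric pair)
R^θ_{r θ r} = ∂_θ Γ^θ_{r r} - ∂_r Γ^θ_{r θ} + Γ^θ_{θ m} Γ^m_{r r} - Γ^θ_{r m} Γ^m_{r θ}
  = (0) - ((r^4 + 4*r^2 - 1)/(r^3 - r)^2) + (2*(r^2 + 1)/(r^2 - 1)^2) - ((r^2 + 1)^2/(r^3 - r)^2) = -4/(r^2 - 1)^2
R_{rr} = R^r_{r r r} + R^θ_{r θ r} = (0) + (-4/(r^2 - 1)^2) = -4/(r^2 - 1)^2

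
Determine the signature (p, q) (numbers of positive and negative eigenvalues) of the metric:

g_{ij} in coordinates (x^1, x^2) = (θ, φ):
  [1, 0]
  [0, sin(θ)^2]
The metric is diagonal, so its eigenvalues are the diagonal entries: 1, sin(θ)^2 (at a generic point, where coordinate-dependent entries are positive).
2 positive, 0 negative.
(2, 0) - Riemannian (positive definite)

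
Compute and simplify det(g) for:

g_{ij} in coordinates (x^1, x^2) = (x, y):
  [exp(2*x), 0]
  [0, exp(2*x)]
For a 2×2 metric: det(g) = g_{11}·g_{22} - g_{12}·g_{21}
= (exp(2*x))·(exp(2*x)) - (0)·(0)
= exp(4*x) - 0
det(g) = exp(4*x)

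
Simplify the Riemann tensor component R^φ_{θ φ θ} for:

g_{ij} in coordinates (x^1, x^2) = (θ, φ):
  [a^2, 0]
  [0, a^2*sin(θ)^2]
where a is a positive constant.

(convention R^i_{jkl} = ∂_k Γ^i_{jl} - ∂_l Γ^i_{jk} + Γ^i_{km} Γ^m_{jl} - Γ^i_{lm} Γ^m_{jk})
Non-zero Christoffel symbols (Γ^k_{ij} = Γ^k_{ji}):
Γ^θ_{φ φ} = -sin(2*θ)/2
Γ^φ_{θ φ} = 1/tan(θ)
R^φ_{θ φ θ} = ∂_φ Γ^φ_{θ θ} - ∂_θ Γ^φ_{θ φ} + Γ^φ_{φ m} Γ^m_{θ θ} - Γ^φ_{θ m} Γ^m_{θ φ}
  = (0) - (-1/sin(θ)^2) + (0) - (1/tan(θ)^2) = 1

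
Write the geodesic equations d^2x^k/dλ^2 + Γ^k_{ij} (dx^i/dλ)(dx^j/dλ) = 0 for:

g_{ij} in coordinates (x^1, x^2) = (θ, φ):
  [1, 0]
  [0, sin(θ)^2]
Geodesic equation: d^2x^k/dλ^2 + Γ^k_{ij} (dx^i/dλ)(dx^j/dλ) = 0.
Non-zero Christoffel symbols:
Γ^θ_{φ φ} = -sin(2*θ)/2
Γ^φ_{θ φ} = 1/tan(θ)
Substituting (the symmetric pair Γ^k_{ij}, Γ^k_{ji} combines into a factor 2):
d^2θ/dλ^2 - (sin(2*θ)/2) (dφ/dλ)^2 = 0
d^2φ/dλ^2 + (2/tan(θ)) (dθ/dλ)(dφ/dλ) = 0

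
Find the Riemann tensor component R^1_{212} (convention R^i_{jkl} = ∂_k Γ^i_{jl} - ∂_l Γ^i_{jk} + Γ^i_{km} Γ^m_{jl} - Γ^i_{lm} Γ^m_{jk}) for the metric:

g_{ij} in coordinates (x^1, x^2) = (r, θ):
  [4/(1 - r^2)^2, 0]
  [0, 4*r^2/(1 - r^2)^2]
Non-zero Christoffel symbols (Γ^k_{ij} = Γ^k_{ji}):
Γ^r_{r r} = 2*r/(1 - r^2)
Γ^r_{θ θ} = (r^3 + r)/(r^2 - 1)
Γ^θ_{r θ} = (-r^2 - 1)/(r^3 - r)
R^r_{θ r θ} = ∂_r Γ^r_{θ θ} - ∂_θ Γ^r_{θ r} + Γ^r_{r m} Γ^m_{θ θ} - Γ^r_{θ m} Γ^m_{θ r}
  = ((r^4 - 4*r^2 - 1)/(r^2 - 1)^2) - (0) + (-2*r^2*(r^2 + 1)/(r^2 - 1)^2) - (-(r^2 + 1)^2/(r^2 - 1)^2) = -4*r^2/(r^2 - 1)^2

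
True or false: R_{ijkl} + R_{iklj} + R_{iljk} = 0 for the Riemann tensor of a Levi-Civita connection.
This is the first (algebraic) Bianchi identity.
True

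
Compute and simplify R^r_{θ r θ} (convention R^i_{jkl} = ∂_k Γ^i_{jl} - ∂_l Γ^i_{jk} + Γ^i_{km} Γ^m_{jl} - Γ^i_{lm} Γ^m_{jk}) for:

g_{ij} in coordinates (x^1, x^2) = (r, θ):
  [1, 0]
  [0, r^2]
Non-zero Christoffel symbols (Γ^k_{ij} = Γ^k_{ji}):
Γ^r_{θ θ} = -r
Γ^θ_{r θ} = 1/r
R^r_{θ r θ} = ∂_r Γ^r_{θ θ} - ∂_θ Γ^r_{θ r} + Γ^r_{r m} Γ^m_{θ θ} - Γ^r_{θ m} Γ^m_{θ r}
  = (-1) - (0) + (0) - (-1) = 0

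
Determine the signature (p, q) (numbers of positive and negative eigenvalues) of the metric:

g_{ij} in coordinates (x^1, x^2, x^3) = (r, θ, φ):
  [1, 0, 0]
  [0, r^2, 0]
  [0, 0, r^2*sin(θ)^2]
The metric is diagonal, so its eigenvalues are the diagonal entries: 1, r^2, r^2*sin(θ)^2 (at a generic point, where coordinate-dependent entries are positive).
3 positive, 0 negative.
(3, 0) - Riemannian (positive definite)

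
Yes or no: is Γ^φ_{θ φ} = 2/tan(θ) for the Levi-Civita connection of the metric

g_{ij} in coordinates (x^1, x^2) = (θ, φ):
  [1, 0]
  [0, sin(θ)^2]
Γ^φ_{θ φ} = (1/2) g^{φφ} (∂_θ g_{φφ} + ∂_φ g_{φθ} - ∂_φ g_{θφ}) = (1/2)(1/sin(θ)^2)((sin(2*θ)) + (0) - (0)) = 1/tan(θ)
This differs from the proposed value 2/tan(θ).
No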